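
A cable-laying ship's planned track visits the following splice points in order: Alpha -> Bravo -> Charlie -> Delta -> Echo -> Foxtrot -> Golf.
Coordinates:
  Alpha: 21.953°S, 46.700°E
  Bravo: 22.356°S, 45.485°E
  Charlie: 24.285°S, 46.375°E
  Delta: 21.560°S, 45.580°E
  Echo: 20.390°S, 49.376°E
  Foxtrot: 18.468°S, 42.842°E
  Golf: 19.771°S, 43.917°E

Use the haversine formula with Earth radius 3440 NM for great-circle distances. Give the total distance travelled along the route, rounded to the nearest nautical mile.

Leg distances:
Alpha→Bravo: 71.8 NM  (cumulative 71.8 NM)
Bravo→Charlie: 125.8 NM  (cumulative 197.5 NM)
Charlie→Delta: 169.4 NM  (cumulative 367.0 NM)
Delta→Echo: 224.1 NM  (cumulative 591.0 NM)
Echo→Foxtrot: 387.5 NM  (cumulative 978.5 NM)
Foxtrot→Golf: 99.2 NM  (cumulative 1077.7 NM)
Total route length ≈ 1078 NM.

1078 NM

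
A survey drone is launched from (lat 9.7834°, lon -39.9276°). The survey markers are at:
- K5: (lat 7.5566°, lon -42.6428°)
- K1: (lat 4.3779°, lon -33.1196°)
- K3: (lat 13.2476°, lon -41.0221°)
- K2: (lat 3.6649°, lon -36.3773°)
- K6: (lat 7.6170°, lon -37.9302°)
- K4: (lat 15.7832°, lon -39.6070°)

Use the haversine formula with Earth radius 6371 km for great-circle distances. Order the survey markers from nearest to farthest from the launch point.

Distances from the launch point:
K6 (lat 7.6170°, lon -37.9302°): 325.9 km
K5 (lat 7.5566°, lon -42.6428°): 387.8 km
K3 (lat 13.2476°, lon -41.0221°): 403.2 km
K4 (lat 15.7832°, lon -39.6070°): 668.1 km
K2 (lat 3.6649°, lon -36.3773°): 785.1 km
K1 (lat 4.3779°, lon -33.1196°): 961.9 km

K6, K5, K3, K4, K2, K1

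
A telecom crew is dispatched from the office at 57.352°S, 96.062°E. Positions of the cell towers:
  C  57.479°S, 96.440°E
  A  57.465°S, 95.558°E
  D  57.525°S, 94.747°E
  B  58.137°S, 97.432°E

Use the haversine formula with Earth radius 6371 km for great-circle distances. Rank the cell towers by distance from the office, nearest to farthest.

C, A, D, B

Distance from the office at 57.352°S, 96.062°E to each:
C 57.479°S, 96.440°E: 26.7 km
A 57.465°S, 95.558°E: 32.7 km
D 57.525°S, 94.747°E: 81.0 km
B 58.137°S, 97.432°E: 119.3 km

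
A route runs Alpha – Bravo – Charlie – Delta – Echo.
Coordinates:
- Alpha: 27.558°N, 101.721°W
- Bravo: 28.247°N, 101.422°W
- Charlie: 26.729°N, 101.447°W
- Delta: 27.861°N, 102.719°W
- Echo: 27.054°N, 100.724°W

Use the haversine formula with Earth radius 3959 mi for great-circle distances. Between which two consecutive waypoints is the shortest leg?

Leg distances:
Alpha→Bravo: 51.0 mi
Bravo→Charlie: 104.9 mi
Charlie→Delta: 110.5 mi
Delta→Echo: 134.4 mi
The shortest leg is Alpha–Bravo at 51.0 mi.

Alpha–Bravo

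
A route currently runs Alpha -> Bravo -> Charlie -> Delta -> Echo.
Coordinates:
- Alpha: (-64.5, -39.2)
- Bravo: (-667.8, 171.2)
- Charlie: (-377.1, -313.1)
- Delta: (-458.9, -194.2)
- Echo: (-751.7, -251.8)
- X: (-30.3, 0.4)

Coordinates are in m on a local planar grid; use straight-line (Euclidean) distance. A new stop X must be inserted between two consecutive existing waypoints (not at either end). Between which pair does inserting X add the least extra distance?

Added distance for inserting X between each consecutive pair:
Alpha–Bravo: 73.4 m
Bravo–Charlie: 562.6 m
Charlie–Delta: 793.9 m
Delta–Echo: 936.5 m
Smallest added distance is 73.4 m, inserting between Alpha and Bravo.

between Alpha and Bravo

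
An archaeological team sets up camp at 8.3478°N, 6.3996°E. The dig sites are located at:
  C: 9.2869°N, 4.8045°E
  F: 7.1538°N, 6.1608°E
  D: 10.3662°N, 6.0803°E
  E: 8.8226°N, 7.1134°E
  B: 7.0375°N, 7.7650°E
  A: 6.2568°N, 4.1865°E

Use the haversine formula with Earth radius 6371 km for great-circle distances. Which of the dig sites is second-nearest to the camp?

Distance to each, sorted:
E: 94.6 km
F: 135.3 km
C: 204.0 km
B: 209.4 km
D: 227.2 km
A: 337.1 km
The second-nearest is F at 135.3 km.

F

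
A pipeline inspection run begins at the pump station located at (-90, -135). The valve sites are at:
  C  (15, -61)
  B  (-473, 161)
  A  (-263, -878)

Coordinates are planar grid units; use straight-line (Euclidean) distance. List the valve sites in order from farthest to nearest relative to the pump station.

Distance from the pump station at (-90, -135) to each:
A (-263, -878): 762.9
B (-473, 161): 484.1
C (15, -61): 128.5

A, B, C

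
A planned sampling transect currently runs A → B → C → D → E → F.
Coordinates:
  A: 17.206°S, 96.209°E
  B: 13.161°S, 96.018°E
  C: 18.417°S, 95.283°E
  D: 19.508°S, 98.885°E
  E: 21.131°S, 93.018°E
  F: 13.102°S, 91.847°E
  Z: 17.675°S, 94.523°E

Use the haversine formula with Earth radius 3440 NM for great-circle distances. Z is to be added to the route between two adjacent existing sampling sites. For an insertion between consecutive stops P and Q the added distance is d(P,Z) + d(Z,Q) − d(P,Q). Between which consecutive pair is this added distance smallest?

between B and C

Added distance for inserting Z between each consecutive pair:
A–B: 142.0 NM
B–C: 28.3 NM
C–D: 118.9 NM
D–E: 151.4 NM
E–F: 52.8 NM
Smallest added distance is 28.3 NM, inserting between B and C.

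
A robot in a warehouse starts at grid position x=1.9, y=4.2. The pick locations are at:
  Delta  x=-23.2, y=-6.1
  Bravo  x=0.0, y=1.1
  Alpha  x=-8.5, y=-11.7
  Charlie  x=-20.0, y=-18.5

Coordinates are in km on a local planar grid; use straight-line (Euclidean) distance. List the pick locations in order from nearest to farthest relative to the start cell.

Distance from the start cell at x=1.9, y=4.2 to each:
Bravo x=0.0, y=1.1: 3.6 km
Alpha x=-8.5, y=-11.7: 19.0 km
Delta x=-23.2, y=-6.1: 27.1 km
Charlie x=-20.0, y=-18.5: 31.5 km

Bravo, Alpha, Delta, Charlie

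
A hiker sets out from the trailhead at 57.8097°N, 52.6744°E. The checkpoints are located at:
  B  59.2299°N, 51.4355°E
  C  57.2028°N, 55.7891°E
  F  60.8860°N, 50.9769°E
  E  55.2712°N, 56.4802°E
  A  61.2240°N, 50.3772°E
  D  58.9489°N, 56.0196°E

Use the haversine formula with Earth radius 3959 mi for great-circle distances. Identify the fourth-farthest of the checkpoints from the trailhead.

D

Distances from the trailhead (57.8097°N, 52.6744°E):
A: 249.2 mi
E: 227.5 mi
F: 220.8 mi
D: 144.5 mi
C: 123.0 mi
B: 107.8 mi
The fourth-farthest is D at 144.5 mi.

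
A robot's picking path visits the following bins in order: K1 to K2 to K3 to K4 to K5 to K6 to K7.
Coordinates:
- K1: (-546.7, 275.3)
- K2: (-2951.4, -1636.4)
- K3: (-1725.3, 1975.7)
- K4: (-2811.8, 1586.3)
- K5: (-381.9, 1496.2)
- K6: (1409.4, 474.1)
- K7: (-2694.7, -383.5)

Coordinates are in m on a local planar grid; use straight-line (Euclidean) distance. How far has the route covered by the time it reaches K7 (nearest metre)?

Leg distances:
K1→K2: 3072.0 m  (cumulative 3072.0 m)
K2→K3: 3814.5 m  (cumulative 6886.5 m)
K3→K4: 1154.2 m  (cumulative 8040.7 m)
K4→K5: 2431.6 m  (cumulative 10472.3 m)
K5→K6: 2062.4 m  (cumulative 12534.7 m)
K6→K7: 4192.7 m  (cumulative 16727.4 m)
Cumulative distance at K7 ≈ 16727 m.

16727 m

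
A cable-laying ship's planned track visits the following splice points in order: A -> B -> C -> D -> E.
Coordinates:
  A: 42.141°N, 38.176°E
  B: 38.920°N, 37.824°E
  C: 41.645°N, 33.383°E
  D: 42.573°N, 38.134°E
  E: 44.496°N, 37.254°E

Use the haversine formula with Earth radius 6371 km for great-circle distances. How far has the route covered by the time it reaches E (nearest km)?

Leg distances:
A→B: 359.4 km  (cumulative 359.4 km)
B→C: 483.3 km  (cumulative 842.7 km)
C→D: 405.2 km  (cumulative 1247.9 km)
D→E: 225.3 km  (cumulative 1473.2 km)
Cumulative distance at E ≈ 1473 km.

1473 km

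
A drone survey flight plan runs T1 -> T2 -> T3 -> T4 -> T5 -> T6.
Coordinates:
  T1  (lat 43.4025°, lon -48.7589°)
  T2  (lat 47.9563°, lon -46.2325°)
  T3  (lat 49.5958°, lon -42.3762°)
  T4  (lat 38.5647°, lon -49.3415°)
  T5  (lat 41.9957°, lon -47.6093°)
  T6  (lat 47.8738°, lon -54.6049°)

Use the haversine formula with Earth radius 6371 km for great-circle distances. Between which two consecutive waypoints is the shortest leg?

T2–T3

Leg distances:
T1→T2: 543.0 km
T2→T3: 336.2 km
T3→T4: 1345.5 km
T4→T5: 408.8 km
T5→T6: 853.9 km
The shortest leg is T2–T3 at 336.2 km.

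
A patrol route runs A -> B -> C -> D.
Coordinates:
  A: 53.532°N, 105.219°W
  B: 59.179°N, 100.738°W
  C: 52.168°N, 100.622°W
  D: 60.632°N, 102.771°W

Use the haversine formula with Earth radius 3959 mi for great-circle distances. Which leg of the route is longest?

Leg distances:
A→B: 426.0 mi
B→C: 484.5 mi
C→D: 590.5 mi
The longest leg is C–D at 590.5 mi.

C–D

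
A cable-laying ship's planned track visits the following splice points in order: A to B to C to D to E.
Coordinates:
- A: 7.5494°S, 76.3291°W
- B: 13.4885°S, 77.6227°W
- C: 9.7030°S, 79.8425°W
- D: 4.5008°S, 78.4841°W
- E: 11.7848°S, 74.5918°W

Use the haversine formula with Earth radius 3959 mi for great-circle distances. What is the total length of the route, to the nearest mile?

Leg distances:
A→B: 419.7 mi  (cumulative 419.7 mi)
B→C: 301.6 mi  (cumulative 721.3 mi)
C→D: 371.3 mi  (cumulative 1092.6 mi)
D→E: 569.3 mi  (cumulative 1661.9 mi)
Total route length ≈ 1662 mi.

1662 mi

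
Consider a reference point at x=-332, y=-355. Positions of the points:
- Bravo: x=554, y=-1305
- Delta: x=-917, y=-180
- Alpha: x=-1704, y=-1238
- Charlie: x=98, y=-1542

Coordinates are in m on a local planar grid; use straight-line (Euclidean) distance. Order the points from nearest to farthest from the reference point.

Computing each straight-line distance from x=-332, y=-355:
Delta x=-917, y=-180: 610.6 m
Charlie x=98, y=-1542: 1262.5 m
Bravo x=554, y=-1305: 1299.0 m
Alpha x=-1704, y=-1238: 1631.6 m

Delta, Charlie, Bravo, Alpha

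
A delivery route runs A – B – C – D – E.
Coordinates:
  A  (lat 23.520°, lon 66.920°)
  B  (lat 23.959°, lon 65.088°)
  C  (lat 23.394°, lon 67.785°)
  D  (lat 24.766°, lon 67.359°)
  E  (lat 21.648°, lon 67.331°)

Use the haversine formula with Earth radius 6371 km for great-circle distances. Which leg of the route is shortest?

C–D

Leg distances:
A→B: 192.8 km
B→C: 281.7 km
C→D: 158.6 km
D→E: 346.7 km
The shortest leg is C–D at 158.6 km.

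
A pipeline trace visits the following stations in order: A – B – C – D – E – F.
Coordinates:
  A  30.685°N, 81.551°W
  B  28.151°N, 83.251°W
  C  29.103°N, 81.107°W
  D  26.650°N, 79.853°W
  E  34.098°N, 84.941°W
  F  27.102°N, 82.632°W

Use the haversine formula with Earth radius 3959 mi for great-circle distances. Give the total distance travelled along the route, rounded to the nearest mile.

1634 mi

Leg distances:
A→B: 202.8 mi  (cumulative 202.8 mi)
B→C: 145.7 mi  (cumulative 348.5 mi)
C→D: 186.0 mi  (cumulative 534.5 mi)
D→E: 597.1 mi  (cumulative 1131.6 mi)
E→F: 502.5 mi  (cumulative 1634.1 mi)
Total route length ≈ 1634 mi.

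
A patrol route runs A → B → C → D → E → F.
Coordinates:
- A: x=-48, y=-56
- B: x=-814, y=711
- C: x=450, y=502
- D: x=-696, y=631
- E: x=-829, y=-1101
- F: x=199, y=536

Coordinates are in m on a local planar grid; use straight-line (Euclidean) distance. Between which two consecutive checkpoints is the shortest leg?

A–B

Leg distances:
A→B: 1084.0 m
B→C: 1281.2 m
C→D: 1153.2 m
D→E: 1737.1 m
E→F: 1933.0 m
The shortest leg is A–B at 1084.0 m.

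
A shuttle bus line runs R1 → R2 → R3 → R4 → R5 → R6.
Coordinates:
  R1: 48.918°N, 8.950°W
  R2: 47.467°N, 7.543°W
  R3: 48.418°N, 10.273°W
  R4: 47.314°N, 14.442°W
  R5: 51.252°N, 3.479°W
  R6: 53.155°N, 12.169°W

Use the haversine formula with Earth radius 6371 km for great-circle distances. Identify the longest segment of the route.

R4–R5

Leg distances:
R1→R2: 192.1 km
R2→R3: 229.2 km
R3→R4: 334.3 km
R4→R5: 906.5 km
R5→R6: 628.4 km
The longest leg is R4–R5 at 906.5 km.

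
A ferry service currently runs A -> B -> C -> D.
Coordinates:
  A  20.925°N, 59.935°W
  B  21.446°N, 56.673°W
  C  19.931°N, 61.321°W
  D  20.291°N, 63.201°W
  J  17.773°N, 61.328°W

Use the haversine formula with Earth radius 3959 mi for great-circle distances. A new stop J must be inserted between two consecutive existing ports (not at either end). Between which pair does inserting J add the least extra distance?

between B and C

Added distance for inserting J between each consecutive pair:
A–B: 417.9 mi
B–C: 226.1 mi
C–D: 237.3 mi
Smallest added distance is 226.1 mi, inserting between B and C.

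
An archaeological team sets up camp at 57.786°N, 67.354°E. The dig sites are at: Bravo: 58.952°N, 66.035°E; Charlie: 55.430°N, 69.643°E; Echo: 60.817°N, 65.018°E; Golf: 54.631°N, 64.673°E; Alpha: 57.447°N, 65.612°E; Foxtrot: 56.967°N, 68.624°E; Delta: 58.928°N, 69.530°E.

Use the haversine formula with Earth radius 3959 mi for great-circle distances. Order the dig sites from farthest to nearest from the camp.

Distances from the camp:
Golf 54.631°N, 64.673°E: 241.1 mi
Echo 60.817°N, 65.018°E: 225.0 mi
Charlie 55.430°N, 69.643°E: 184.6 mi
Delta 58.928°N, 69.530°E: 111.6 mi
Bravo 58.952°N, 66.035°E: 93.7 mi
Foxtrot 56.967°N, 68.624°E: 73.8 mi
Alpha 57.447°N, 65.612°E: 68.6 mi

Golf, Echo, Charlie, Delta, Bravo, Foxtrot, Alpha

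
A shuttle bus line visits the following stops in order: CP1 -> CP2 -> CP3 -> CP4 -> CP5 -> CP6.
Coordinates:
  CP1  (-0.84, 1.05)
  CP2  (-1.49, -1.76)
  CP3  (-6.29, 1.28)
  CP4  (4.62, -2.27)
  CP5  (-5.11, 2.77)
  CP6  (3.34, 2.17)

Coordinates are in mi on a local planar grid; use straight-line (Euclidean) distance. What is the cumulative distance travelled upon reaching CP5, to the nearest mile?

31 mi

Leg distances:
CP1→CP2: 2.9 mi  (cumulative 2.9 mi)
CP2→CP3: 5.7 mi  (cumulative 8.6 mi)
CP3→CP4: 11.5 mi  (cumulative 20.0 mi)
CP4→CP5: 11.0 mi  (cumulative 31.0 mi)
Cumulative distance at CP5 ≈ 31 mi.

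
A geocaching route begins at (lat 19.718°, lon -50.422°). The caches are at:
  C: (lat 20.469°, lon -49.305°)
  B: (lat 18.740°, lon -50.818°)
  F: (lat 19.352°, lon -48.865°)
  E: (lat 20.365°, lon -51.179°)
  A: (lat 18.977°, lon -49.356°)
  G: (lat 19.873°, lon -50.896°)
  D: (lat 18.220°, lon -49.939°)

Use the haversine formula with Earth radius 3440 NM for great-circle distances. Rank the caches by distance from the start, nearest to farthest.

G, E, B, A, C, F, D

Distances from the start:
G (lat 19.873°, lon -50.896°): 28.3 NM
E (lat 20.365°, lon -51.179°): 57.7 NM
B (lat 18.740°, lon -50.818°): 62.9 NM
A (lat 18.977°, lon -49.356°): 75.0 NM
C (lat 20.469°, lon -49.305°): 77.5 NM
F (lat 19.352°, lon -48.865°): 90.8 NM
D (lat 18.220°, lon -49.939°): 94.0 NM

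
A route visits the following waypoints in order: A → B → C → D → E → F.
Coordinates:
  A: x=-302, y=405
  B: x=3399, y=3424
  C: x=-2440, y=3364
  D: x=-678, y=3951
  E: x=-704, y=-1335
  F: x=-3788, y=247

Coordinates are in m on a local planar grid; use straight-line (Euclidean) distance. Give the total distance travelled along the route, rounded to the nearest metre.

Leg distances:
A→B: 4776.2 m  (cumulative 4776.2 m)
B→C: 5839.3 m  (cumulative 10615.5 m)
C→D: 1857.2 m  (cumulative 12472.7 m)
D→E: 5286.1 m  (cumulative 17758.7 m)
E→F: 3466.1 m  (cumulative 21224.8 m)
Total route length ≈ 21225 m.

21225 m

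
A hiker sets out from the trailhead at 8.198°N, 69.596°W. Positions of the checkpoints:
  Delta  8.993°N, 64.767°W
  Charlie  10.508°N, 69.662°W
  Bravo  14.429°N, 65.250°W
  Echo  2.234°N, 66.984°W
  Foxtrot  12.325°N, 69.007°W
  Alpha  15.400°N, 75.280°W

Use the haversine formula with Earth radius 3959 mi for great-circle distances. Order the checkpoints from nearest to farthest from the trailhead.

Charlie, Foxtrot, Delta, Echo, Bravo, Alpha

Computing each great-circle distance from 8.198°N, 69.596°W:
Charlie 10.508°N, 69.662°W: 159.7 mi
Foxtrot 12.325°N, 69.007°W: 288.0 mi
Delta 8.993°N, 64.767°W: 334.5 mi
Echo 2.234°N, 66.984°W: 449.6 mi
Bravo 14.429°N, 65.250°W: 521.5 mi
Alpha 15.400°N, 75.280°W: 628.7 mi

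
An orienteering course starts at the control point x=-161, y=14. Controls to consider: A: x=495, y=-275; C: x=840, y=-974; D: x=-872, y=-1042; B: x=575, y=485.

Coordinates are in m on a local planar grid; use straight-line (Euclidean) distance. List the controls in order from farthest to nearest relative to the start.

Distances from the start:
C x=840, y=-974: 1406.5 m
D x=-872, y=-1042: 1273.1 m
B x=575, y=485: 873.8 m
A x=495, y=-275: 716.8 m

C, D, B, A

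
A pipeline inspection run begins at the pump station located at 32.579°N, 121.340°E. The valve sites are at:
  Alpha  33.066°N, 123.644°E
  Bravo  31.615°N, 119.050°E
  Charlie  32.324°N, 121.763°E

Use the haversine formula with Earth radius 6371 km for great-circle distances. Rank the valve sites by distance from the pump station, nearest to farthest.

Distance from the pump station at 32.579°N, 121.340°E to each:
Charlie 32.324°N, 121.763°E: 48.8 km
Alpha 33.066°N, 123.644°E: 222.0 km
Bravo 31.615°N, 119.050°E: 240.9 km

Charlie, Alpha, Bravo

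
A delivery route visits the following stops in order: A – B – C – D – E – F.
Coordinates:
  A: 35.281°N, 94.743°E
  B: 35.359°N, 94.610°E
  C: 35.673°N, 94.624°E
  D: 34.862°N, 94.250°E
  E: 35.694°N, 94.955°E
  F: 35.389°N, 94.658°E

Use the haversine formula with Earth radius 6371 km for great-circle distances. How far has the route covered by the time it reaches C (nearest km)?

50 km

Leg distances:
A→B: 14.9 km  (cumulative 14.9 km)
B→C: 34.9 km  (cumulative 49.8 km)
Cumulative distance at C ≈ 50 km.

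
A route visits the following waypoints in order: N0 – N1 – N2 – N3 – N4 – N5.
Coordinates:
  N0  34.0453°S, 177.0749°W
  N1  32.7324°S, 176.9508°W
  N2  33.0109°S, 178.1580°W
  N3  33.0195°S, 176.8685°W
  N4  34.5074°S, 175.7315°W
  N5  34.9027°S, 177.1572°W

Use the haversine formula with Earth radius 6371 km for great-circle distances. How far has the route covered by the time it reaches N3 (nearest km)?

Leg distances:
N0→N1: 146.4 km  (cumulative 146.4 km)
N1→N2: 116.9 km  (cumulative 263.4 km)
N2→N3: 120.2 km  (cumulative 383.6 km)
Cumulative distance at N3 ≈ 384 km.

384 km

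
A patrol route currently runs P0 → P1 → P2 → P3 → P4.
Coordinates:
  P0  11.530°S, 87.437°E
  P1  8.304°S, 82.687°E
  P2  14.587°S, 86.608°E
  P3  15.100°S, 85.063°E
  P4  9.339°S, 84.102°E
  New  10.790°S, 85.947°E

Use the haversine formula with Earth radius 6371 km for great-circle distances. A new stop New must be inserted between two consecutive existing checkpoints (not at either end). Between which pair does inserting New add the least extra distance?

between P0 and P1

Added distance for inserting New between each consecutive pair:
P0–P1: 2.2 km
P1–P2: 61.3 km
P2–P3: 741.4 km
P3–P4: 98.2 km
Smallest added distance is 2.2 km, inserting between P0 and P1.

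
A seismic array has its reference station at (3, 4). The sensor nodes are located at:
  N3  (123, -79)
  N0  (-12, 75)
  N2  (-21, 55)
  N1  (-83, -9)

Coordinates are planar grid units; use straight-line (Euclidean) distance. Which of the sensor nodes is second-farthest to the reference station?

N1

Distances from the reference station ((3, 4)):
N3: 145.9
N1: 87.0
N0: 72.6
N2: 56.4
The second-farthest is N1 at 87.0.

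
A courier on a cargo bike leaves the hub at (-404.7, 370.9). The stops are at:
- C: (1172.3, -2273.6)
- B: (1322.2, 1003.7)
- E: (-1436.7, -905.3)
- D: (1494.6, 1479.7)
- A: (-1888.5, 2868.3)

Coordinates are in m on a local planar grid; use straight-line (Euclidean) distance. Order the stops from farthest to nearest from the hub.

Distance from the hub at (-404.7, 370.9) to each:
C (1172.3, -2273.6): 3079.0 m
A (-1888.5, 2868.3): 2904.9 m
D (1494.6, 1479.7): 2199.3 m
B (1322.2, 1003.7): 1839.2 m
E (-1436.7, -905.3): 1641.3 m

C, A, D, B, E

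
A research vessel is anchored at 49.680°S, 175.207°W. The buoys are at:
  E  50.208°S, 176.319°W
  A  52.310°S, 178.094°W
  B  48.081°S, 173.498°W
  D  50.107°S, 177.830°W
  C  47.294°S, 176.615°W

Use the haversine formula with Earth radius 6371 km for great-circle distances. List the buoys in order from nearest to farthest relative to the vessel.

E, D, B, C, A

Computing each great-circle distance from 49.680°S, 175.207°W:
E 50.208°S, 176.319°W: 98.9 km
D 50.107°S, 177.830°W: 193.8 km
B 48.081°S, 173.498°W: 217.3 km
C 47.294°S, 176.615°W: 284.9 km
A 52.310°S, 178.094°W: 355.4 km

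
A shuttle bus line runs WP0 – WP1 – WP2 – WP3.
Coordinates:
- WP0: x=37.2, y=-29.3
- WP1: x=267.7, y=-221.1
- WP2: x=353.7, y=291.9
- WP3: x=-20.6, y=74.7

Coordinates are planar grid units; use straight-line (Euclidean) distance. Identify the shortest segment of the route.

Leg distances:
WP0→WP1: 299.9
WP1→WP2: 520.2
WP2→WP3: 432.8
The shortest leg is WP0–WP1 at 299.9.

WP0–WP1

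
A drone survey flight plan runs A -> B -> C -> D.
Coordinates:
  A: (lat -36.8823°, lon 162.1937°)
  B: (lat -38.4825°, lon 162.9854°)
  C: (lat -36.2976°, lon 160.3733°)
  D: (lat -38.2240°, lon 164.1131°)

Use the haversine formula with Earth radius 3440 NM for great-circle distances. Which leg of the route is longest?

C–D

Leg distances:
A→B: 103.2 NM
B→C: 180.9 NM
C→D: 212.8 NM
The longest leg is C–D at 212.8 NM.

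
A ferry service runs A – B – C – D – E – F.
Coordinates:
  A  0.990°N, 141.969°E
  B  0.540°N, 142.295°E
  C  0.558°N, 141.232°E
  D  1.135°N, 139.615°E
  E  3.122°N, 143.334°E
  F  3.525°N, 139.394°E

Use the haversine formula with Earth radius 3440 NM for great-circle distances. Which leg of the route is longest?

Leg distances:
A→B: 33.4 NM
B→C: 63.8 NM
C→D: 103.1 NM
D→E: 253.0 NM
E→F: 237.4 NM
The longest leg is D–E at 253.0 NM.

D–E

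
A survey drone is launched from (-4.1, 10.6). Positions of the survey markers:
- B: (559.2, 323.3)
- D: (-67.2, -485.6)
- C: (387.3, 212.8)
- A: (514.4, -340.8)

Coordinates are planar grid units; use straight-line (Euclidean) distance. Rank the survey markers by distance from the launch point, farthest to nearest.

Distances from the launch point:
B (559.2, 323.3): 644.3
A (514.4, -340.8): 626.4
D (-67.2, -485.6): 500.2
C (387.3, 212.8): 440.5

B, A, D, C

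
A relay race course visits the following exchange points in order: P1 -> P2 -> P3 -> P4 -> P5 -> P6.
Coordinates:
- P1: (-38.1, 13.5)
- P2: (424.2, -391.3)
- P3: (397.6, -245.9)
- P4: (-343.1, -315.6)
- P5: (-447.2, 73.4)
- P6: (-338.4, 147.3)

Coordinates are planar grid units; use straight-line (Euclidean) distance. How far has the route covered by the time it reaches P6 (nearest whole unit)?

2040

Leg distances:
P1→P2: 614.5  (cumulative 614.5)
P2→P3: 147.8  (cumulative 762.3)
P3→P4: 744.0  (cumulative 1506.3)
P4→P5: 402.7  (cumulative 1909.0)
P5→P6: 131.5  (cumulative 2040.5)
Cumulative distance at P6 ≈ 2040.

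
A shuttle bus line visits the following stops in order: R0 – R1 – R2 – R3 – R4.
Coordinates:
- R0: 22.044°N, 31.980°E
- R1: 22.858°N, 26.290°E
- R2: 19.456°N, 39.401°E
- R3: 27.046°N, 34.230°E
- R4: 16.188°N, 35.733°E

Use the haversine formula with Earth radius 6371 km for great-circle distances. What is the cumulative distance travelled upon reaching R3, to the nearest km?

2998 km

Leg distances:
R0→R1: 591.7 km  (cumulative 591.7 km)
R1→R2: 1410.6 km  (cumulative 2002.3 km)
R2→R3: 995.3 km  (cumulative 2997.6 km)
Cumulative distance at R3 ≈ 2998 km.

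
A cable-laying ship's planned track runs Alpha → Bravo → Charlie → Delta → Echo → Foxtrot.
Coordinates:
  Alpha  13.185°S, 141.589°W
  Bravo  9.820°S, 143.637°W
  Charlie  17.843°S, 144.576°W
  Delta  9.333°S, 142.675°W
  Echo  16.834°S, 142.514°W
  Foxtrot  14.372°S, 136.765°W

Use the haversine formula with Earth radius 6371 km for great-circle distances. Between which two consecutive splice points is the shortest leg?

Leg distances:
Alpha→Bravo: 435.6 km
Bravo→Charlie: 897.8 km
Charlie→Delta: 968.3 km
Delta→Echo: 834.3 km
Echo→Foxtrot: 673.8 km
The shortest leg is Alpha–Bravo at 435.6 km.

Alpha–Bravo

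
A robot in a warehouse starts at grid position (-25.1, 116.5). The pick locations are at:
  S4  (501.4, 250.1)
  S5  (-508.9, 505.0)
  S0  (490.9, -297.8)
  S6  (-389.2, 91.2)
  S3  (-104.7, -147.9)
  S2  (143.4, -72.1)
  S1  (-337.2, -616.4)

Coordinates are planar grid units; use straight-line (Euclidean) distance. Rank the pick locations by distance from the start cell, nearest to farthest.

S2, S3, S6, S4, S5, S0, S1

Distances from the start cell:
S2 (143.4, -72.1): 252.9
S3 (-104.7, -147.9): 276.1
S6 (-389.2, 91.2): 365.0
S4 (501.4, 250.1): 543.2
S5 (-508.9, 505.0): 620.5
S0 (490.9, -297.8): 661.7
S1 (-337.2, -616.4): 796.6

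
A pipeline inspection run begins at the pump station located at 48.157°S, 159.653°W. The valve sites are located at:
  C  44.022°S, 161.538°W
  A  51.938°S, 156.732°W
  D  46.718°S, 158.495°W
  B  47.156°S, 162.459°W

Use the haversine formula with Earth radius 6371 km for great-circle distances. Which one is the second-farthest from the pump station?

A

Distances from the pump station (48.157°S, 159.653°W):
C: 482.2 km
A: 469.2 km
B: 237.8 km
D: 182.2 km
The second-farthest is A at 469.2 km.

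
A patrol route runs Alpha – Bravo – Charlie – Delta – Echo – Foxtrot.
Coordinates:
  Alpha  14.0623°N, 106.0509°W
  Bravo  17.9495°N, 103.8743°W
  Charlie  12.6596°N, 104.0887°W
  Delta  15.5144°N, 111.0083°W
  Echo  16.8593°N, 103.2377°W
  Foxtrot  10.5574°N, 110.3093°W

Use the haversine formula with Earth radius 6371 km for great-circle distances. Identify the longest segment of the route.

Echo–Foxtrot

Leg distances:
Alpha→Bravo: 490.8 km
Bravo→Charlie: 588.7 km
Charlie→Delta: 810.9 km
Delta→Echo: 843.1 km
Echo→Foxtrot: 1036.3 km
The longest leg is Echo–Foxtrot at 1036.3 km.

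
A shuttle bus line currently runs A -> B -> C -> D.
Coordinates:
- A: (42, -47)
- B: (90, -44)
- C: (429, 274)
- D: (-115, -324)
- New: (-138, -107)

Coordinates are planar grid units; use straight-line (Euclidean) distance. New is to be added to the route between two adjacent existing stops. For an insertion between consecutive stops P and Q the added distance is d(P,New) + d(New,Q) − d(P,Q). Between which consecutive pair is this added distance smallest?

Added distance for inserting New between each consecutive pair:
A–B: 378.2
B–C: 454.9
C–D: 92.9
Smallest added distance is 92.9, inserting between C and D.

between C and D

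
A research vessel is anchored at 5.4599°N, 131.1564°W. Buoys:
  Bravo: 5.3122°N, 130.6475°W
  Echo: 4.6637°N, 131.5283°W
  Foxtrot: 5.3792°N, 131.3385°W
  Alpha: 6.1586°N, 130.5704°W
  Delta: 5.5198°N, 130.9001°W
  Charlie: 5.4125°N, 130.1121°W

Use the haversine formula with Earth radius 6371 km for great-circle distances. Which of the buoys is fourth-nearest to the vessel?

Distance to each, sorted:
Foxtrot: 22.1 km
Delta: 29.1 km
Bravo: 58.7 km
Echo: 97.6 km
Alpha: 101.2 km
Charlie: 115.7 km
The fourth-nearest is Echo at 97.6 km.

Echo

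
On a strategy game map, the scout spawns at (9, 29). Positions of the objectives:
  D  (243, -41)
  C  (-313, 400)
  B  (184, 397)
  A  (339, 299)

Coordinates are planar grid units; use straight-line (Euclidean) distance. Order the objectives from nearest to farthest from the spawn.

Distances from the spawn:
D (243, -41): 244.2
B (184, 397): 407.5
A (339, 299): 426.4
C (-313, 400): 491.2

D, B, A, C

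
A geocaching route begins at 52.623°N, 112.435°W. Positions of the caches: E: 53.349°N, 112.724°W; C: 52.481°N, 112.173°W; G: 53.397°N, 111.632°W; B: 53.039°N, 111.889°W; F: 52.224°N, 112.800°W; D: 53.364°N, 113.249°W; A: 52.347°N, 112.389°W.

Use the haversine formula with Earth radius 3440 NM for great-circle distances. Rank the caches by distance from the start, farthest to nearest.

Distance from the start at 52.623°N, 112.435°W to each:
G 53.397°N, 111.632°W: 54.8 NM
D 53.364°N, 113.249°W: 53.3 NM
E 53.349°N, 112.724°W: 44.8 NM
B 53.039°N, 111.889°W: 31.9 NM
F 52.224°N, 112.800°W: 27.4 NM
A 52.347°N, 112.389°W: 16.7 NM
C 52.481°N, 112.173°W: 12.8 NM

G, D, E, B, F, A, C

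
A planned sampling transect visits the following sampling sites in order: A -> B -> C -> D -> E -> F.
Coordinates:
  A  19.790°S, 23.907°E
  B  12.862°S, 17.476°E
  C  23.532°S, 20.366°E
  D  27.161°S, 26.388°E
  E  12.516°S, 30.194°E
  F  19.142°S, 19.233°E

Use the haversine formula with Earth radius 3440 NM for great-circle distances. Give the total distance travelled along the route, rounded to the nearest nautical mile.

Leg distances:
A→B: 556.9 NM  (cumulative 556.9 NM)
B→C: 661.4 NM  (cumulative 1218.3 NM)
C→D: 392.6 NM  (cumulative 1610.9 NM)
D→E: 905.0 NM  (cumulative 2515.9 NM)
E→F: 747.3 NM  (cumulative 3263.2 NM)
Total route length ≈ 3263 NM.

3263 NM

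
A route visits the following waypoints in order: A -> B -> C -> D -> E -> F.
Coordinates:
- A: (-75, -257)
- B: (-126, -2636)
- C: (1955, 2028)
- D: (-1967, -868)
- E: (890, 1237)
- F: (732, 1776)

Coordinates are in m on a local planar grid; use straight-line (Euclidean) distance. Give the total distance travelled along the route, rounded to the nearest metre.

16472 m

Leg distances:
A→B: 2379.5 m  (cumulative 2379.5 m)
B→C: 5107.2 m  (cumulative 7486.7 m)
C→D: 4875.3 m  (cumulative 12362.1 m)
D→E: 3548.7 m  (cumulative 15910.8 m)
E→F: 561.7 m  (cumulative 16472.5 m)
Total route length ≈ 16472 m.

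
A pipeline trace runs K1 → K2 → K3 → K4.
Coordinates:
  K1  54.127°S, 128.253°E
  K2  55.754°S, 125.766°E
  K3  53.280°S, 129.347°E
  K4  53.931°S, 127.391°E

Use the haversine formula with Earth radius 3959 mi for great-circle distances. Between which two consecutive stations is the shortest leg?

K3–K4

Leg distances:
K1→K2: 149.6 mi
K2→K3: 223.2 mi
K3→K4: 91.9 mi
The shortest leg is K3–K4 at 91.9 mi.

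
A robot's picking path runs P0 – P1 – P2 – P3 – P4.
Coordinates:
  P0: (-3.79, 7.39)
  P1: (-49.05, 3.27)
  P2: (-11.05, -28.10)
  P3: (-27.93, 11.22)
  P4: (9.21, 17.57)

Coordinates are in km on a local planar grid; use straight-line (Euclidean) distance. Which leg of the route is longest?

Leg distances:
P0→P1: 45.4 km
P1→P2: 49.3 km
P2→P3: 42.8 km
P3→P4: 37.7 km
The longest leg is P1–P2 at 49.3 km.

P1–P2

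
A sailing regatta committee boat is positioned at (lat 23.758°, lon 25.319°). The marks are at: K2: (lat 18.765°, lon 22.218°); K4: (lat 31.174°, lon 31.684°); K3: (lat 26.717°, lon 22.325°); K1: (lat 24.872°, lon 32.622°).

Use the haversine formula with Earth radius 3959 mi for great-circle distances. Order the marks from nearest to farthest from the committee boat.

K3, K2, K1, K4

Distances from the committee boat:
K3 (lat 26.717°, lon 22.325°): 277.1 mi
K2 (lat 18.765°, lon 22.218°): 398.6 mi
K1 (lat 24.872°, lon 32.622°): 466.2 mi
K4 (lat 31.174°, lon 31.684°): 643.8 mi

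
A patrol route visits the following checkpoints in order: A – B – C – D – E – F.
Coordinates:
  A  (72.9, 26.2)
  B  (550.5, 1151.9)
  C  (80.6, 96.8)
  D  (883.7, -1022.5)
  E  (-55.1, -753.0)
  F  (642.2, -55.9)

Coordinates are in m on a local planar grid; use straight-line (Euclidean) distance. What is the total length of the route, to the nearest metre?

5718 m

Leg distances:
A→B: 1222.8 m  (cumulative 1222.8 m)
B→C: 1155.0 m  (cumulative 2377.8 m)
C→D: 1377.6 m  (cumulative 3755.4 m)
D→E: 976.7 m  (cumulative 4732.2 m)
E→F: 986.0 m  (cumulative 5718.1 m)
Total route length ≈ 5718 m.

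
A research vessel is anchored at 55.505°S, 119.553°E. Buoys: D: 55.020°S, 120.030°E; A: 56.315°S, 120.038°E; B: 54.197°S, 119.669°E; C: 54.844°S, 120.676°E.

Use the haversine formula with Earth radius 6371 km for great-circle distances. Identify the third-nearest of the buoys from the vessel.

C

Distance to each, sorted:
D: 61.8 km
A: 95.0 km
C: 102.4 km
B: 145.6 km
The third-nearest is C at 102.4 km.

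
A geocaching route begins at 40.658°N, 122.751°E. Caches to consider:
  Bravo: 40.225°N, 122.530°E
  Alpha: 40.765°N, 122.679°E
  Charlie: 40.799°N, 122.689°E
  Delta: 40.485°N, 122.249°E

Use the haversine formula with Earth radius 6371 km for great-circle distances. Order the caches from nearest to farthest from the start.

Computing each great-circle distance from 40.658°N, 122.751°E:
Alpha 40.765°N, 122.679°E: 13.4 km
Charlie 40.799°N, 122.689°E: 16.5 km
Delta 40.485°N, 122.249°E: 46.6 km
Bravo 40.225°N, 122.530°E: 51.7 km

Alpha, Charlie, Delta, Bravo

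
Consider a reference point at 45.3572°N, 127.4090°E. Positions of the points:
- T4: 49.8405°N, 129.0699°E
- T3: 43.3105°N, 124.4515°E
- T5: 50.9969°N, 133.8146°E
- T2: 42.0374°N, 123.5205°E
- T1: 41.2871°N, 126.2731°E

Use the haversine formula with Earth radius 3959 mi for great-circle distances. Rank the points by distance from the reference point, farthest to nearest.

Computing each great-circle distance from 45.3572°N, 127.4090°E:
T5 50.9969°N, 133.8146°E: 488.5 mi
T4 49.8405°N, 129.0699°E: 319.3 mi
T2 42.0374°N, 123.5205°E: 300.5 mi
T1 41.2871°N, 126.2731°E: 287.0 mi
T3 43.3105°N, 124.4515°E: 203.4 mi

T5, T4, T2, T1, T3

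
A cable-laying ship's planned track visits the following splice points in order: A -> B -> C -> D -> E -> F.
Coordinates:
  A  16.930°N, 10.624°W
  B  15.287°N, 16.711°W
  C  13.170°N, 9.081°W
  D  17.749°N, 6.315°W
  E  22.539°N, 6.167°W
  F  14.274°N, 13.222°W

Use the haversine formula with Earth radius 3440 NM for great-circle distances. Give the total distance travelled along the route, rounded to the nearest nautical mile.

Leg distances:
A→B: 364.7 NM  (cumulative 364.7 NM)
B→C: 461.8 NM  (cumulative 826.5 NM)
C→D: 318.1 NM  (cumulative 1144.6 NM)
D→E: 287.7 NM  (cumulative 1432.3 NM)
E→F: 638.3 NM  (cumulative 2070.6 NM)
Total route length ≈ 2071 NM.

2071 NM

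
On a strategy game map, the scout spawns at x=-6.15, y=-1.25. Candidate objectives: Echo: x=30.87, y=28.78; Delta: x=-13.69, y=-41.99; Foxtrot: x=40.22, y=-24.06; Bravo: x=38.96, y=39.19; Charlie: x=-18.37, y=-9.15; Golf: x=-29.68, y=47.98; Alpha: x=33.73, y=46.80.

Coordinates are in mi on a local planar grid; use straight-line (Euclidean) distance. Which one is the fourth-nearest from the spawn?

Distances from the spawn (x=-6.15, y=-1.25):
Charlie: 14.6 mi
Delta: 41.4 mi
Echo: 47.7 mi
Foxtrot: 51.7 mi
Golf: 54.6 mi
Bravo: 60.6 mi
Alpha: 62.4 mi
The fourth-nearest is Foxtrot at 51.7 mi.

Foxtrot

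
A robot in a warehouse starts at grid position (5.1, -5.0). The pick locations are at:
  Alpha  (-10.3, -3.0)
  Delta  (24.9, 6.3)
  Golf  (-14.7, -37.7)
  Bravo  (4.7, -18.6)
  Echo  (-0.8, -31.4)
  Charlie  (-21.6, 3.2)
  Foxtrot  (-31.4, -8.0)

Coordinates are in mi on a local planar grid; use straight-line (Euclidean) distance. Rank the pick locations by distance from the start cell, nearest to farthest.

Bravo, Alpha, Delta, Echo, Charlie, Foxtrot, Golf

Computing each straight-line distance from (5.1, -5.0):
Bravo (4.7, -18.6): 13.6 mi
Alpha (-10.3, -3.0): 15.5 mi
Delta (24.9, 6.3): 22.8 mi
Echo (-0.8, -31.4): 27.1 mi
Charlie (-21.6, 3.2): 27.9 mi
Foxtrot (-31.4, -8.0): 36.6 mi
Golf (-14.7, -37.7): 38.2 mi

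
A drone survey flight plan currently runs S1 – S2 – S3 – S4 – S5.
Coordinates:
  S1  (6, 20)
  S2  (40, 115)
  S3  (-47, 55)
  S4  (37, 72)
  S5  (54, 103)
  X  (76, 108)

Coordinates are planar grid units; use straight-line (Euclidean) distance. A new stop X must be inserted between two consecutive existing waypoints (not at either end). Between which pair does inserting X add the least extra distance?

between S4 and S5

Added distance for inserting X between each consecutive pair:
S1–S2: 48.2
S2–S3: 64.9
S3–S4: 101.3
S4–S5: 40.3
Smallest added distance is 40.3, inserting between S4 and S5.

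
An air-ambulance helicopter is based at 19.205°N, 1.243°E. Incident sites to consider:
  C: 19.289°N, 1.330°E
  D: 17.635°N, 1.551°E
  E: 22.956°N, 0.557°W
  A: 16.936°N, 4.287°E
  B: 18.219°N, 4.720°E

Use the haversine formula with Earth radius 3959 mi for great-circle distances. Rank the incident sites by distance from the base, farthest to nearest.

Distances from the base:
E 22.956°N, 0.557°W: 284.0 mi
A 16.936°N, 4.287°E: 254.1 mi
B 18.219°N, 4.720°E: 237.5 mi
D 17.635°N, 1.551°E: 110.3 mi
C 19.289°N, 1.330°E: 8.1 mi

E, A, B, D, C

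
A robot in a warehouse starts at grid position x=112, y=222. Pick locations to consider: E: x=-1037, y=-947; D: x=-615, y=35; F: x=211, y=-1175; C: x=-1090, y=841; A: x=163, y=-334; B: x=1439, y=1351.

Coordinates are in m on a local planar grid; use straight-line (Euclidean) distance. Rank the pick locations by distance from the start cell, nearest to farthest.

A, D, C, F, E, B

Distances from the start cell:
A x=163, y=-334: 558.3 m
D x=-615, y=35: 750.7 m
C x=-1090, y=841: 1352.0 m
F x=211, y=-1175: 1400.5 m
E x=-1037, y=-947: 1639.1 m
B x=1439, y=1351: 1742.3 m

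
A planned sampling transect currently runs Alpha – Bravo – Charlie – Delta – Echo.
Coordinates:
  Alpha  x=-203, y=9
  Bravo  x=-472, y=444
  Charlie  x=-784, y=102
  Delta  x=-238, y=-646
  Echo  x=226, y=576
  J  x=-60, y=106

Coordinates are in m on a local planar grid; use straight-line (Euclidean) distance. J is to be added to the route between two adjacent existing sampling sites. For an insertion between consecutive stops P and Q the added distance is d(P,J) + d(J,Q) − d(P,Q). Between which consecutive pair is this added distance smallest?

between Delta and Echo

Added distance for inserting J between each consecutive pair:
Alpha–Bravo: 194.2 m
Bravo–Charlie: 794.0 m
Charlie–Delta: 570.7 m
Delta–Echo: 15.8 m
Smallest added distance is 15.8 m, inserting between Delta and Echo.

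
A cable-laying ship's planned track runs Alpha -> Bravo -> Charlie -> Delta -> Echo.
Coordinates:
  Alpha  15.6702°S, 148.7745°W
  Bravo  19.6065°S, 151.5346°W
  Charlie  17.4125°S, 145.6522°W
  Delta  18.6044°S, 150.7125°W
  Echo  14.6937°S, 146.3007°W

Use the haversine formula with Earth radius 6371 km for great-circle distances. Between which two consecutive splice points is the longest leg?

Leg distances:
Alpha→Bravo: 526.4 km
Bravo→Charlie: 666.4 km
Charlie→Delta: 551.3 km
Delta→Echo: 640.2 km
The longest leg is Bravo–Charlie at 666.4 km.

Bravo–Charlie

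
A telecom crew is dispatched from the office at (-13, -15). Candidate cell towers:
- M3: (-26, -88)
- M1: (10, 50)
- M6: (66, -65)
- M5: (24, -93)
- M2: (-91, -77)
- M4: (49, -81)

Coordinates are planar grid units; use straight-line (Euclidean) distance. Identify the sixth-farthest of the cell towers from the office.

Distance to each, sorted:
M2: 99.6
M6: 93.5
M4: 90.6
M5: 86.3
M3: 74.1
M1: 68.9
The sixth-farthest is M1 at 68.9.

M1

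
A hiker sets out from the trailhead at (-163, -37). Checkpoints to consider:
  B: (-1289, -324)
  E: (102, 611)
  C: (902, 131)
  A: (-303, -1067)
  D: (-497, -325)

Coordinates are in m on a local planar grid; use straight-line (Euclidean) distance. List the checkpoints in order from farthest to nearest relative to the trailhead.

Distances from the trailhead:
B (-1289, -324): 1162.0 m
C (902, 131): 1078.2 m
A (-303, -1067): 1039.5 m
E (102, 611): 700.1 m
D (-497, -325): 441.0 m

B, C, A, E, D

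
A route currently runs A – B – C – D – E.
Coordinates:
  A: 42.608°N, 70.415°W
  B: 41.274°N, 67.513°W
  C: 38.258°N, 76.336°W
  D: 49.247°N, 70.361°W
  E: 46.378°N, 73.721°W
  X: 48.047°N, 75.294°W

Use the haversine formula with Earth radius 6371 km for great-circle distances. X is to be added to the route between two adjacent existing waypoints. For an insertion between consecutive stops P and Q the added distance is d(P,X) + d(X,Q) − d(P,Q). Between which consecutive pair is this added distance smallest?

between C and D

Added distance for inserting X between each consecutive pair:
A–B: 1404.1 km
B–C: 1238.5 km
C–D: 166.1 km
D–E: 200.7 km
Smallest added distance is 166.1 km, inserting between C and D.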